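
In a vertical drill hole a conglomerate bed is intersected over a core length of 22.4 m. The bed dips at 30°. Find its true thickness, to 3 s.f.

19.4 m

True thickness t = h · cos(dip) = 22.4 × cos 30°
t = 22.4 × 0.8660 = 19.399 m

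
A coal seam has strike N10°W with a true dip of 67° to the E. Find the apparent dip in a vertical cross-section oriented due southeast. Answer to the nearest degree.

The section lies 35° from the strike.
tan(apparent dip) = tan 67° · sin 35° = 1.3513
apparent dip = arctan 1.3513 = 53.50°

53°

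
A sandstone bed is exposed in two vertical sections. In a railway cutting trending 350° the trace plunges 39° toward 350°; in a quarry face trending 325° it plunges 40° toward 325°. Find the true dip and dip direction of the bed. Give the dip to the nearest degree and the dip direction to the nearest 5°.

true dip 40°, dip direction 335°

Each apparent-dip line lies in the plane. As unit vectors (x east, y north, z up), v₁ plunges 39°→350° and v₂ plunges 40°→325°.
Cross product v₁ × v₂ gives the pole to the plane: n ∝ (-0.097, 0.190, 0.252).
Dip δ = arctan(|n_h|/n_z) = arctan(0.213/0.252) = 40.3°.
Dip direction = atan2(-0.097, 0.190) = 333° (azimuth of n's horizontal projection).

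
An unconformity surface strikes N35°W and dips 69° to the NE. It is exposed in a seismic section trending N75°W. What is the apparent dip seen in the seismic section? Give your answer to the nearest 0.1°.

59.2°

Angle between strike (N35°W) and section (N75°W): β = 40°.
tan(apparent dip) = tan 69° · sin 40° = 1.6745
apparent dip = arctan 1.6745 = 59.15°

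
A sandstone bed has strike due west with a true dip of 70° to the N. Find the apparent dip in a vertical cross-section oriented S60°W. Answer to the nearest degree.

54°

The section lies 30° from the strike.
tan(apparent dip) = tan 70° · sin 30° = 1.3737
α = arctan(1.3737) = 53.95°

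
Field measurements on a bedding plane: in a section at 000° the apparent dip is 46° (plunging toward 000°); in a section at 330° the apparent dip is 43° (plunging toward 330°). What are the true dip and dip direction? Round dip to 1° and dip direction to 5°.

Each apparent-dip line lies in the plane. As unit vectors (x east, y north, z up), v₁ plunges 46°→000° and v₂ plunges 43°→330°.
Cross product v₁ × v₂ gives the pole to the plane: n ∝ (-0.018, 0.263, 0.254).
tan δ = √(n_x²+n_y²)/n_z = 0.264/0.254, so δ = 46.1°.
Dip direction = azimuth of (n_x, n_y) = atan2(-0.018, 0.263) = 356°.

true dip 46°, dip direction 355°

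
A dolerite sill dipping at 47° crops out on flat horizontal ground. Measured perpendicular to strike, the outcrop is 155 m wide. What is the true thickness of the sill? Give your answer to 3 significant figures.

113 m

True thickness t = w · sin(dip) = 155 × sin 47°
t = 155 × 0.7314 = 113.360 m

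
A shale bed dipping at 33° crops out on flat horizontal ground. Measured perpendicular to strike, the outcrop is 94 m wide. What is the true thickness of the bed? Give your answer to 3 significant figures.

True thickness t = w · sin(dip) = 94 × sin 33°
t = 94 × 0.5446 = 51.196 m

51.2 m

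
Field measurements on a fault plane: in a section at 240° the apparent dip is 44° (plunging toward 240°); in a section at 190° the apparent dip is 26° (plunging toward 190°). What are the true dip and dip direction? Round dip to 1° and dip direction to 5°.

true dip 44°, dip direction 250°

Each apparent-dip line lies in the plane. As unit vectors (x east, y north, z up), v₁ plunges 44°→240° and v₂ plunges 26°→190°.
The plane normal is n = v₁ × v₂ ∝ (-0.457, -0.165, 0.495).
True dip = arccos(n_z / |n|) = arccos(0.7138) = 44.5°.
Dip direction = atan2(-0.457, -0.165) = 250° (azimuth of n's horizontal projection).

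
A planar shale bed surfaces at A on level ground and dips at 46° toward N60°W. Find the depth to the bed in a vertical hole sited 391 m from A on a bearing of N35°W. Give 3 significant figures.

The hole lies 25° from the dip direction, so the down-dip offset is 391 × cos 25° = 354.37 m.
Depth = down-dip offset × tan(dip) = 354.37 × tan 46° = 354.37 × 1.0355
Depth = 366.96 m

367 m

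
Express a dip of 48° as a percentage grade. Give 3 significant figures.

111%

grade % = 100 × tan 48° = 100 × 1.1106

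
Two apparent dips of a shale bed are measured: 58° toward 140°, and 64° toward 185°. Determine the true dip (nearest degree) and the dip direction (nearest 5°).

true dip 64°, dip direction 180°

Each apparent-dip line lies in the plane. As unit vectors (x east, y north, z up), v₁ plunges 58°→140° and v₂ plunges 64°→185°.
n = v₁ × v₂ = (0.005, -0.339, 0.164) (taken with n_z > 0).
True dip = arccos(n_z / |n|) = arccos(0.4365) = 64.1°.
Dip direction = atan2(0.005, -0.339) = 179° (azimuth of n's horizontal projection).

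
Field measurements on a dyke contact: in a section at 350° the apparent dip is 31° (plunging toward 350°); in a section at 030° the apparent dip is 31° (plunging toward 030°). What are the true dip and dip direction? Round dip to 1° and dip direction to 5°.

true dip 33°, dip direction 010°

The two traces are lines in the plane: v₁ = (sin 350°·cos 31°, cos 350°·cos 31°, −sin 31°), v₂ = (sin 30°·cos 31°, cos 30°·cos 31°, −sin 31°).
The plane normal is n = v₁ × v₂ ∝ (0.052, 0.297, 0.472).
tan δ = √(n_x²+n_y²)/n_z = 0.302/0.472, so δ = 32.6°.
Dip direction = atan2(0.052, 0.297) = 10° (azimuth of n's horizontal projection).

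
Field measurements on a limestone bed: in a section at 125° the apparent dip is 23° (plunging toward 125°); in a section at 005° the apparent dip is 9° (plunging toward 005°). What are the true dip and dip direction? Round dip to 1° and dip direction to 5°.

true dip 31°, dip direction 080°

Each apparent-dip line lies in the plane. As unit vectors (x east, y north, z up), v₁ plunges 23°→125° and v₂ plunges 9°→005°.
n = v₁ × v₂ = (0.467, 0.084, 0.787) (taken with n_z > 0).
tan δ = √(n_x²+n_y²)/n_z = 0.475/0.787, so δ = 31.1°.
Dip direction = atan2(0.467, 0.084) = 80° (azimuth of n's horizontal projection).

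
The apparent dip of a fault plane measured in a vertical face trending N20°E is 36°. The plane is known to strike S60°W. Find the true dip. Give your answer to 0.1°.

48.5°

β = acute angle between strike S60°W and section N20°E = 40°.
tan δ = tan α / sin β = tan 36° / sin 40° = 0.7265 / 0.6428 = 1.1303
true dip = arctan 1.1303 = 48.50°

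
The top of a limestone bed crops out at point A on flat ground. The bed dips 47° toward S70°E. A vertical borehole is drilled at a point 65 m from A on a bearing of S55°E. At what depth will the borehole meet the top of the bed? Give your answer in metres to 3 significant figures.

The hole lies 15° from the dip direction, so the down-dip offset is 65 × cos 15° = 62.79 m.
Depth = down-dip offset × tan(dip) = 62.79 × tan 47° = 62.79 × 1.0724
Depth = 67.33 m

67.3 m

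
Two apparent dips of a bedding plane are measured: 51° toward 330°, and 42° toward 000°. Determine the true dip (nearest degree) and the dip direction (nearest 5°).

The two traces are lines in the plane: v₁ = (sin 330°·cos 51°, cos 330°·cos 51°, −sin 51°), v₂ = (sin 0°·cos 42°, cos 0°·cos 42°, −sin 42°).
The plane normal is n = v₁ × v₂ ∝ (-0.213, 0.211, 0.234).
Dip δ = arctan(|n_h|/n_z) = arctan(0.299/0.234) = 52.0°.
Dip direction = azimuth of (n_x, n_y) = atan2(-0.213, 0.211) = 315°.

true dip 52°, dip direction 315°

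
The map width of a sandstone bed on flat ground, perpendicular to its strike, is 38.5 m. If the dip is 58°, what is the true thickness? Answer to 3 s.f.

True thickness t = w · sin(dip) = 38.5 × sin 58°
t = 38.5 × 0.8480 = 32.650 m

32.6 m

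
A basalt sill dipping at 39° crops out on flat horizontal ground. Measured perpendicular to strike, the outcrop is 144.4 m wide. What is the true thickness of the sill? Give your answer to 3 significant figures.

90.9 m

True thickness t = w · sin(dip) = 144.4 × sin 39°
t = 144.4 × 0.6293 = 90.874 m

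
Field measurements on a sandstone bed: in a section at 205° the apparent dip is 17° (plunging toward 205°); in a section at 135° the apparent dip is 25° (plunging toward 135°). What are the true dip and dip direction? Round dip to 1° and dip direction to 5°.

true dip 26°, dip direction 155°

Represent each trace as a vector plunging at its apparent dip toward its trend (east-north-up frame): v₁ = (-0.404, -0.867, -0.292), v₂ = (0.641, -0.641, -0.423).
n = v₁ × v₂ = (0.179, -0.358, 0.814) (taken with n_z > 0).
True dip = arccos(n_z / |n|) = arccos(0.8974) = 26.2°.
Dip direction = atan2(0.179, -0.358) = 153° (azimuth of n's horizontal projection).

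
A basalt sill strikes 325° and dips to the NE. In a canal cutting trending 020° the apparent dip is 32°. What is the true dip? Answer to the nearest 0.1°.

The section is 55° from the strike.
tan δ = tan α / sin β = tan 32° / sin 55° = 0.6249 / 0.8192 = 0.7628
δ = arctan(0.7628) = 37.34°

37.3°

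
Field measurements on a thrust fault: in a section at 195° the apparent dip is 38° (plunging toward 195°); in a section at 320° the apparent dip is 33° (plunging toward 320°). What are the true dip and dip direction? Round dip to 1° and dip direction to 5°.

The two traces are lines in the plane: v₁ = (sin 195°·cos 38°, cos 195°·cos 38°, −sin 38°), v₂ = (sin 320°·cos 33°, cos 320°·cos 33°, −sin 33°).
The plane normal is n = v₁ × v₂ ∝ (-0.810, -0.221, 0.541).
tan δ = √(n_x²+n_y²)/n_z = 0.840/0.541, so δ = 57.2°.
Dip direction = atan2(-0.810, -0.221) = 255° (azimuth of n's horizontal projection).

true dip 57°, dip direction 255°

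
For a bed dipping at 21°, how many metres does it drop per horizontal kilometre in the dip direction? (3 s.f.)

drop per km = 1000 × tan 21° = 1000 × 0.3839

384 m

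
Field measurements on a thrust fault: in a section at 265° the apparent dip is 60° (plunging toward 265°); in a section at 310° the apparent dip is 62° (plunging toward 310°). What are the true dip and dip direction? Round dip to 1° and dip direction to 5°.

Represent each trace as a vector plunging at its apparent dip toward its trend (east-north-up frame): v₁ = (-0.498, -0.044, -0.866), v₂ = (-0.360, 0.302, -0.883).
n = v₁ × v₂ = (-0.300, 0.128, 0.166) (taken with n_z > 0).
True dip = arccos(n_z / |n|) = arccos(0.4536) = 63.0°.
Dip direction = azimuth of (n_x, n_y) = atan2(-0.300, 0.128) = 293°.

true dip 63°, dip direction 295°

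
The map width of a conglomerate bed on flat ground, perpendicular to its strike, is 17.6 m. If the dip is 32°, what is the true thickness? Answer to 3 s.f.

9.33 m

True thickness t = w · sin(dip) = 17.6 × sin 32°
t = 17.6 × 0.5299 = 9.327 m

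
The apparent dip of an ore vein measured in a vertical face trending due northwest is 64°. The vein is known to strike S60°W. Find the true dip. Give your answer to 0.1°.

The section is 75° from the strike.
tan δ = tan α / sin β = tan 64° / sin 75° = 2.0503 / 0.9659 = 2.1226
δ = arctan(2.1226) = 64.77°

64.8°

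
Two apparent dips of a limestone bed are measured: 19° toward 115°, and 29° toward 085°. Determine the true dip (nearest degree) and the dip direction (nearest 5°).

Each apparent-dip line lies in the plane. As unit vectors (x east, y north, z up), v₁ plunges 19°→115° and v₂ plunges 29°→085°.
The plane normal is n = v₁ × v₂ ∝ (0.219, 0.132, 0.413).
True dip = arccos(n_z / |n|) = arccos(0.8510) = 31.7°.
The horizontal component of n points toward azimuth atan2(n_x, n_y) = 59°, the dip direction.

true dip 32°, dip direction 060°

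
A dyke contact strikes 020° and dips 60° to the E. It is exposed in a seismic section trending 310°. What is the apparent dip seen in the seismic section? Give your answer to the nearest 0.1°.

Angle between strike (020°) and section (310°): β = 70°.
tan(apparent dip) = tan 60° · sin 70° = 1.6276
apparent dip = arctan 1.6276 = 58.43°

58.4°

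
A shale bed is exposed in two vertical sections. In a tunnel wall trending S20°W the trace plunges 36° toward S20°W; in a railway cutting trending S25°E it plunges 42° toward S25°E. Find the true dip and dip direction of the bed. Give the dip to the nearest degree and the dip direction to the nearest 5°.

true dip 42°, dip direction 165°

Each apparent-dip line lies in the plane. As unit vectors (x east, y north, z up), v₁ plunges 36°→S20°W and v₂ plunges 42°→S25°E.
n = v₁ × v₂ = (0.113, -0.370, 0.425) (taken with n_z > 0).
Dip δ = arctan(|n_h|/n_z) = arctan(0.387/0.425) = 42.3°.
The horizontal component of n points toward azimuth atan2(n_x, n_y) = 163°, the dip direction.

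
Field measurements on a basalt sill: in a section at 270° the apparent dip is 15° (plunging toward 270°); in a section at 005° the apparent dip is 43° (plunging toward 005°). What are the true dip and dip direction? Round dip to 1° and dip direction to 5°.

Each apparent-dip line lies in the plane. As unit vectors (x east, y north, z up), v₁ plunges 15°→270° and v₂ plunges 43°→005°.
The plane normal is n = v₁ × v₂ ∝ (-0.189, 0.675, 0.704).
True dip = arccos(n_z / |n|) = arccos(0.7084) = 44.9°.
The horizontal component of n points toward azimuth atan2(n_x, n_y) = 344°, the dip direction.

true dip 45°, dip direction 345°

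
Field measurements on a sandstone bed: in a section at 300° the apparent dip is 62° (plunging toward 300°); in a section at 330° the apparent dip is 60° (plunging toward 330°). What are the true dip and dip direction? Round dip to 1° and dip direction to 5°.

Represent each trace as a vector plunging at its apparent dip toward its trend (east-north-up frame): v₁ = (-0.407, 0.235, -0.883), v₂ = (-0.250, 0.433, -0.866).
n = v₁ × v₂ = (-0.179, 0.131, 0.117) (taken with n_z > 0).
True dip = arccos(n_z / |n|) = arccos(0.4673) = 62.1°.
The horizontal component of n points toward azimuth atan2(n_x, n_y) = 306°, the dip direction.

true dip 62°, dip direction 305°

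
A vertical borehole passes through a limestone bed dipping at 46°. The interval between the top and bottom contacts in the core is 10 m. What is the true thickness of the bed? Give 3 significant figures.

True thickness t = h · cos(dip) = 10 × cos 46°
t = 10 × 0.6947 = 6.947 m

6.95 m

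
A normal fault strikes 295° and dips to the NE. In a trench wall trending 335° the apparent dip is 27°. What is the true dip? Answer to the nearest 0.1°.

The section is 40° from the strike.
tan δ = tan α / sin β = tan 27° / sin 40° = 0.5095 / 0.6428 = 0.7927
true dip = arctan 0.7927 = 38.40°

38.4°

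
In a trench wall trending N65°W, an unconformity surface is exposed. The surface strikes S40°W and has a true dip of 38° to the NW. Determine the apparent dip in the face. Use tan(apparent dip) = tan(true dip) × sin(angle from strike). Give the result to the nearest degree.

37°

The section lies 75° from the strike.
tan α = tan 38° × sin 75° = 0.7813 × 0.9659 = 0.7547
apparent dip = arctan 0.7547 = 37.04°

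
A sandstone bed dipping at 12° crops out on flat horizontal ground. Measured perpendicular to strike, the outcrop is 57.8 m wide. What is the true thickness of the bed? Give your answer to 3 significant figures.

12.0 m

True thickness t = w · sin(dip) = 57.8 × sin 12°
t = 57.8 × 0.2079 = 12.017 m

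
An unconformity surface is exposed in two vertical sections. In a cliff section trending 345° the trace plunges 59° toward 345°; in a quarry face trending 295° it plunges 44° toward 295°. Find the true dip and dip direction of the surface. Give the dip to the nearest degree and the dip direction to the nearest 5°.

true dip 59°, dip direction 350°

The two traces are lines in the plane: v₁ = (sin 345°·cos 59°, cos 345°·cos 59°, −sin 59°), v₂ = (sin 295°·cos 44°, cos 295°·cos 44°, −sin 44°).
Cross product v₁ × v₂ gives the pole to the plane: n ∝ (-0.085, 0.466, 0.284).
True dip = arccos(n_z / |n|) = arccos(0.5138) = 59.1°.
Dip direction = atan2(-0.085, 0.466) = 350° (azimuth of n's horizontal projection).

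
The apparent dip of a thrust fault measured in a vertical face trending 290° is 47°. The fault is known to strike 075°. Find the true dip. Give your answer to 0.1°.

61.9°

The section is 35° from the strike.
tan δ = tan α / sin β = tan 47° / sin 35° = 1.0724 / 0.5736 = 1.8696
δ = arctan(1.8696) = 61.86°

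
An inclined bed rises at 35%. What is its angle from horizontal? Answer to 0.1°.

19.3°

tan θ = 35/100 = 0.3500
θ = arctan(0.3500) = 19.29°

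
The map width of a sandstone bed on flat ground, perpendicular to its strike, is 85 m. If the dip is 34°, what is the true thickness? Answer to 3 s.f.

True thickness t = w · sin(dip) = 85 × sin 34°
t = 85 × 0.5592 = 47.531 m

47.5 m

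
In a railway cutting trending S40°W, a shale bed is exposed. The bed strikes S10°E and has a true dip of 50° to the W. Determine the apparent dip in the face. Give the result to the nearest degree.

The section lies 50° from the strike.
tan(apparent dip) = tan 50° · sin 50° = 0.9129
apparent dip = arctan 0.9129 = 42.39°

42°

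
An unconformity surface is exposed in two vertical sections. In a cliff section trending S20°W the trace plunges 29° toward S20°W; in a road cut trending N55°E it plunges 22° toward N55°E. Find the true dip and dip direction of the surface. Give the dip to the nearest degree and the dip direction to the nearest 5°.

true dip 58°, dip direction 130°

Each apparent-dip line lies in the plane. As unit vectors (x east, y north, z up), v₁ plunges 29°→S20°W and v₂ plunges 22°→N55°E.
Cross product v₁ × v₂ gives the pole to the plane: n ∝ (0.566, -0.480, 0.465).
True dip = arccos(n_z / |n|) = arccos(0.5311) = 57.9°.
Dip direction = azimuth of (n_x, n_y) = atan2(0.566, -0.480) = 130°.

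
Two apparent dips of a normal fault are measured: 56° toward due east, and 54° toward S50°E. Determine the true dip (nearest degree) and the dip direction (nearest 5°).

true dip 57°, dip direction 105°

Represent each trace as a vector plunging at its apparent dip toward its trend (east-north-up frame): v₁ = (0.559, 0.000, -0.829), v₂ = (0.450, -0.378, -0.809).
Cross product v₁ × v₂ gives the pole to the plane: n ∝ (0.313, -0.079, 0.211).
True dip = arccos(n_z / |n|) = arccos(0.5473) = 56.8°.
Dip direction = atan2(0.313, -0.079) = 104° (azimuth of n's horizontal projection).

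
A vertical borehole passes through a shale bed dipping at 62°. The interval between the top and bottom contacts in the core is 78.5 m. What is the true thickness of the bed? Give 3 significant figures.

36.9 m

True thickness t = h · cos(dip) = 78.5 × cos 62°
t = 78.5 × 0.4695 = 36.854 m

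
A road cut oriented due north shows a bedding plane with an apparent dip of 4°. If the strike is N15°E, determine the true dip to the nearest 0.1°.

β = acute angle between strike N15°E and section due north = 15°.
tan δ = tan α / sin β = tan 4° / sin 15° = 0.0699 / 0.2588 = 0.2702
δ = arctan(0.2702) = 15.12°

15.1°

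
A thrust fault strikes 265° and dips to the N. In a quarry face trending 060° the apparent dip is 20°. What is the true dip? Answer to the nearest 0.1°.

β = acute angle between strike 265° and section 060° = 25°.
tan(true dip) = tan 20° / sin 25° = 0.8612
true dip = arctan 0.8612 = 40.74°

40.7°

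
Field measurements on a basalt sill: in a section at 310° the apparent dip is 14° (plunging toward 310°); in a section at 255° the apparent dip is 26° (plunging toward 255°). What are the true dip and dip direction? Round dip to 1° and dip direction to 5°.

true dip 26°, dip direction 250°

Each apparent-dip line lies in the plane. As unit vectors (x east, y north, z up), v₁ plunges 14°→310° and v₂ plunges 26°→255°.
Cross product v₁ × v₂ gives the pole to the plane: n ∝ (-0.330, -0.116, 0.714).
Dip δ = arctan(|n_h|/n_z) = arctan(0.349/0.714) = 26.1°.
The horizontal component of n points toward azimuth atan2(n_x, n_y) = 251°, the dip direction.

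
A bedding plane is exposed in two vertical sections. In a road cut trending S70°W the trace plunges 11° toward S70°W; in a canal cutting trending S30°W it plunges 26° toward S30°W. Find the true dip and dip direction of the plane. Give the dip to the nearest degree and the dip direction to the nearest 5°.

true dip 29°, dip direction 180°

Represent each trace as a vector plunging at its apparent dip toward its trend (east-north-up frame): v₁ = (-0.922, -0.336, -0.191), v₂ = (-0.449, -0.778, -0.438).
The plane normal is n = v₁ × v₂ ∝ (-0.001, -0.319, 0.567).
tan δ = √(n_x²+n_y²)/n_z = 0.319/0.567, so δ = 29.3°.
Dip direction = atan2(-0.001, -0.319) = 180° (azimuth of n's horizontal projection).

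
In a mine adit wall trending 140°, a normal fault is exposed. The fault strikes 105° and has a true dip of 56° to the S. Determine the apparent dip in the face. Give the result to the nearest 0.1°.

40.4°

The section lies 35° from the strike.
tan α = tan 56° × sin 35° = 1.4826 × 0.5736 = 0.8504
α = arctan(0.8504) = 40.38°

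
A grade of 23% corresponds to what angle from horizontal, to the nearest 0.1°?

13.0°

tan θ = 23/100 = 0.2300
θ = arctan(0.2300) = 12.95°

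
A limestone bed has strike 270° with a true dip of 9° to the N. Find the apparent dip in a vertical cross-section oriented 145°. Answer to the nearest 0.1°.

7.4°

The section lies 55° from the strike.
tan α = tan 9° × sin 55° = 0.1584 × 0.8192 = 0.1297
apparent dip = arctan 0.1297 = 7.39°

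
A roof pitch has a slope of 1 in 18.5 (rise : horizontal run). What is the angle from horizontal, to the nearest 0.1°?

3.1°

tan θ = 1/18.5 = 0.0541
θ = arctan(0.0541) = 3.09°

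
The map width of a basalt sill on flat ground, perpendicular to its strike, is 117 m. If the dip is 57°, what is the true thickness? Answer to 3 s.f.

98.1 m

True thickness t = w · sin(dip) = 117 × sin 57°
t = 117 × 0.8387 = 98.124 m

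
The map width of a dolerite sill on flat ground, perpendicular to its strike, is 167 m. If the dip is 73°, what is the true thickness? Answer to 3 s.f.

True thickness t = w · sin(dip) = 167 × sin 73°
t = 167 × 0.9563 = 159.703 m

160 m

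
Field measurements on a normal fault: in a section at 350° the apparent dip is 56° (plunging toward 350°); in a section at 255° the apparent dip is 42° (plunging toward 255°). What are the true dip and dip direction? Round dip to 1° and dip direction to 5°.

true dip 61°, dip direction 315°

The two traces are lines in the plane: v₁ = (sin 350°·cos 56°, cos 350°·cos 56°, −sin 56°), v₂ = (sin 255°·cos 42°, cos 255°·cos 42°, −sin 42°).
Cross product v₁ × v₂ gives the pole to the plane: n ∝ (-0.528, 0.530, 0.414).
True dip = arccos(n_z / |n|) = arccos(0.4841) = 61.0°.
The horizontal component of n points toward azimuth atan2(n_x, n_y) = 315°, the dip direction.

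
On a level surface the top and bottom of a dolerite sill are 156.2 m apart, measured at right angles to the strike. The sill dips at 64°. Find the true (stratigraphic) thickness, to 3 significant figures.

True thickness t = w · sin(dip) = 156.2 × sin 64°
t = 156.2 × 0.8988 = 140.392 m

140 m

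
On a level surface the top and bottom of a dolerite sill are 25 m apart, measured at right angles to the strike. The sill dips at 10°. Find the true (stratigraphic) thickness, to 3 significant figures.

True thickness t = w · sin(dip) = 25 × sin 10°
t = 25 × 0.1736 = 4.341 m

4.34 m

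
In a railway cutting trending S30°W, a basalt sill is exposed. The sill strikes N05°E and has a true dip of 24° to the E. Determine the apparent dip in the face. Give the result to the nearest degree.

11°

Angle between strike (N05°E) and section (S30°W): β = 25°.
tan α = tan 24° × sin 25° = 0.4452 × 0.4226 = 0.1882
α = arctan(0.1882) = 10.66°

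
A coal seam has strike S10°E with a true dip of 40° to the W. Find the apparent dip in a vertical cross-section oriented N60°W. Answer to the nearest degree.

33°

Angle between strike (S10°E) and section (N60°W): β = 50°.
tan α = tan 40° × sin 50° = 0.8391 × 0.7660 = 0.6428
apparent dip = arctan 0.6428 = 32.73°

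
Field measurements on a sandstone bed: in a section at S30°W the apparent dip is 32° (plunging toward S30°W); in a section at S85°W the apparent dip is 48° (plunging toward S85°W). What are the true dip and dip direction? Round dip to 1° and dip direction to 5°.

true dip 48°, dip direction 265°

Represent each trace as a vector plunging at its apparent dip toward its trend (east-north-up frame): v₁ = (-0.424, -0.734, -0.530), v₂ = (-0.667, -0.058, -0.743).
Cross product v₁ × v₂ gives the pole to the plane: n ∝ (-0.515, -0.038, 0.465).
True dip = arccos(n_z / |n|) = arccos(0.6691) = 48.0°.
Dip direction = atan2(-0.515, -0.038) = 266° (azimuth of n's horizontal projection).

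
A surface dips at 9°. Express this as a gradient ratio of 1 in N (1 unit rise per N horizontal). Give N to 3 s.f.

1 : N means tan θ = 1/N, so N = 1/tan 9° = 1/0.1584

1 in 6.31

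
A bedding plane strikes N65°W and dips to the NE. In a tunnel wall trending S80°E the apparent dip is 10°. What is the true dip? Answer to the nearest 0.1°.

34.3°

The section is 15° from the strike.
tan δ = tan α / sin β = tan 10° / sin 15° = 0.1763 / 0.2588 = 0.6813
δ = arctan(0.6813) = 34.27°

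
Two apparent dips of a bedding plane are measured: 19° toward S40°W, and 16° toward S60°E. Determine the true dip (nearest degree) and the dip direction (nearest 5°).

Represent each trace as a vector plunging at its apparent dip toward its trend (east-north-up frame): v₁ = (-0.608, -0.724, -0.326), v₂ = (0.832, -0.481, -0.276).
Cross product v₁ × v₂ gives the pole to the plane: n ∝ (0.043, -0.439, 0.895).
tan δ = √(n_x²+n_y²)/n_z = 0.441/0.895, so δ = 26.2°.
Dip direction = azimuth of (n_x, n_y) = atan2(0.043, -0.439) = 174°.

true dip 26°, dip direction 175°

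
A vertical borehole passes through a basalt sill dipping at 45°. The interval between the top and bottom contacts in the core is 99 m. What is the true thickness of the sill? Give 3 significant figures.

70.0 m

True thickness t = h · cos(dip) = 99 × cos 45°
t = 99 × 0.7071 = 70.004 m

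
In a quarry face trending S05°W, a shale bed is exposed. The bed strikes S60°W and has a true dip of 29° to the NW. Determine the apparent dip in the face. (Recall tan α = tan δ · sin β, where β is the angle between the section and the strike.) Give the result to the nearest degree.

The section lies 55° from the strike.
tan(apparent dip) = tan 29° · sin 55° = 0.4541
α = arctan(0.4541) = 24.42°

24°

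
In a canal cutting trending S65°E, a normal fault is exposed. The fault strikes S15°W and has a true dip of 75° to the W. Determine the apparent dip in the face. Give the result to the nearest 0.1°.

The section lies 80° from the strike.
tan α = tan 75° × sin 80° = 3.7321 × 0.9848 = 3.6754
α = arctan(3.6754) = 74.78°

74.8°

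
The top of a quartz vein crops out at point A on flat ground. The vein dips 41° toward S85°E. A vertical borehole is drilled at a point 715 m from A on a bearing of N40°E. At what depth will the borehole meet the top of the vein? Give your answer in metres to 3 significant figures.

The hole lies 55° from the dip direction, so the down-dip offset is 715 × cos 55° = 410.11 m.
Depth = down-dip offset × tan(dip) = 410.11 × tan 41° = 410.11 × 0.8693
Depth = 356.50 m

357 m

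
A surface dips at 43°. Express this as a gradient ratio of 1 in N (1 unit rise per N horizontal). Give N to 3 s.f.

1 : N means tan θ = 1/N, so N = 1/tan 43° = 1/0.9325

1 in 1.07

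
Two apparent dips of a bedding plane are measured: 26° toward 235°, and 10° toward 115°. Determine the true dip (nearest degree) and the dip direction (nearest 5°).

Represent each trace as a vector plunging at its apparent dip toward its trend (east-north-up frame): v₁ = (-0.736, -0.516, -0.438), v₂ = (0.893, -0.416, -0.174).
n = v₁ × v₂ = (-0.093, -0.519, 0.767) (taken with n_z > 0).
True dip = arccos(n_z / |n|) = arccos(0.8239) = 34.5°.
The horizontal component of n points toward azimuth atan2(n_x, n_y) = 190°, the dip direction.

true dip 35°, dip direction 190°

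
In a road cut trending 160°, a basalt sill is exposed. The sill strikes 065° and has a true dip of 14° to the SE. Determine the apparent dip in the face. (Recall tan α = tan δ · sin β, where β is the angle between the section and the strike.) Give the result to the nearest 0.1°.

13.9°

Angle between strike (065°) and section (160°): β = 85°.
tan(apparent dip) = tan 14° · sin 85° = 0.2484
α = arctan(0.2484) = 13.95°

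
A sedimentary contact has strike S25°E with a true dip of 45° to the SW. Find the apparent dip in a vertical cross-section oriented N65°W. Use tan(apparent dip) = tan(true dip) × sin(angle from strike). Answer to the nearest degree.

Angle between strike (S25°E) and section (N65°W): β = 40°.
tan(apparent dip) = tan 45° · sin 40° = 0.6428
apparent dip = arctan 0.6428 = 32.73°

33°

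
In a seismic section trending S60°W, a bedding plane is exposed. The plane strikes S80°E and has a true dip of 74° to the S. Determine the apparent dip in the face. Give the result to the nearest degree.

66°

Angle between strike (S80°E) and section (S60°W): β = 40°.
tan α = tan 74° × sin 40° = 3.4874 × 0.6428 = 2.2417
α = arctan(2.2417) = 65.96°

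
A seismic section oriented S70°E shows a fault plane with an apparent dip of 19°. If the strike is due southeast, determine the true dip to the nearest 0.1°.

39.2°

The section is 25° from the strike.
tan(true dip) = tan 19° / sin 25° = 0.8147
δ = arctan(0.8147) = 39.17°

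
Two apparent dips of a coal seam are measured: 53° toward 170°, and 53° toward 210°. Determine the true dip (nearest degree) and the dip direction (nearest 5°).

The two traces are lines in the plane: v₁ = (sin 170°·cos 53°, cos 170°·cos 53°, −sin 53°), v₂ = (sin 210°·cos 53°, cos 210°·cos 53°, −sin 53°).
n = v₁ × v₂ = (-0.057, -0.324, 0.233) (taken with n_z > 0).
tan δ = √(n_x²+n_y²)/n_z = 0.329/0.233, so δ = 54.7°.
Dip direction = atan2(-0.057, -0.324) = 190° (azimuth of n's horizontal projection).

true dip 55°, dip direction 190°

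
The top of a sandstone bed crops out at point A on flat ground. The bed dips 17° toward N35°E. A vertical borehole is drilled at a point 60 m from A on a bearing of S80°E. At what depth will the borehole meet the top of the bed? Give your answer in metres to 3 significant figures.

7.75 m

The hole lies 65° from the dip direction, so the down-dip offset is 60 × cos 65° = 25.36 m.
Depth = down-dip offset × tan(dip) = 25.36 × tan 17° = 25.36 × 0.3057
Depth = 7.75 m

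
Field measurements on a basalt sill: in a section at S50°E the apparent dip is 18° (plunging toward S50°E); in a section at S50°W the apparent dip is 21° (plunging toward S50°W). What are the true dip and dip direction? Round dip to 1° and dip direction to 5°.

Each apparent-dip line lies in the plane. As unit vectors (x east, y north, z up), v₁ plunges 18°→S50°E and v₂ plunges 21°→S50°W.
Cross product v₁ × v₂ gives the pole to the plane: n ∝ (-0.034, -0.482, 0.874).
True dip = arccos(n_z / |n|) = arccos(0.8752) = 28.9°.
The horizontal component of n points toward azimuth atan2(n_x, n_y) = 184°, the dip direction.

true dip 29°, dip direction 185°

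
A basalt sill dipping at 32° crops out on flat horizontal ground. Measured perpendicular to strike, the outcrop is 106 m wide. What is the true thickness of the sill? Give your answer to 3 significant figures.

56.2 m

True thickness t = w · sin(dip) = 106 × sin 32°
t = 106 × 0.5299 = 56.171 m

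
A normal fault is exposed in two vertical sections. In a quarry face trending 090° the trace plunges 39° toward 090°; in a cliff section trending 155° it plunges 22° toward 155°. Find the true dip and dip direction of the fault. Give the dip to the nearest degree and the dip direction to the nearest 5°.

Represent each trace as a vector plunging at its apparent dip toward its trend (east-north-up frame): v₁ = (0.777, 0.000, -0.629), v₂ = (0.392, -0.840, -0.375).
The plane normal is n = v₁ × v₂ ∝ (0.529, -0.045, 0.653).
True dip = arccos(n_z / |n|) = arccos(0.7761) = 39.1°.
Dip direction = atan2(0.529, -0.045) = 95° (azimuth of n's horizontal projection).

true dip 39°, dip direction 095°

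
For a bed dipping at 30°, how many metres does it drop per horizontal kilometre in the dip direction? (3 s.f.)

drop per km = 1000 × tan 30° = 1000 × 0.5774

577 m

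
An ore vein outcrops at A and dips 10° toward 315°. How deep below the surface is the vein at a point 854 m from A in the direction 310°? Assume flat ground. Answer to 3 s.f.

The hole lies 5° from the dip direction, so the down-dip offset is 854 × cos 5° = 850.75 m.
Depth = down-dip offset × tan(dip) = 850.75 × tan 10° = 850.75 × 0.1763
Depth = 150.01 m

150 m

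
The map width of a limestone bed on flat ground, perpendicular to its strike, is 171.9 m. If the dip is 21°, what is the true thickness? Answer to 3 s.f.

61.6 m

True thickness t = w · sin(dip) = 171.9 × sin 21°
t = 171.9 × 0.3584 = 61.603 m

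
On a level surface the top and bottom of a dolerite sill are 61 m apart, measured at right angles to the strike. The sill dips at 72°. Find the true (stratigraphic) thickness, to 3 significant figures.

58.0 m

True thickness t = w · sin(dip) = 61 × sin 72°
t = 61 × 0.9511 = 58.014 m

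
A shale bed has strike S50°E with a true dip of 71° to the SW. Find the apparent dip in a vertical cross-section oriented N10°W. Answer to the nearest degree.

62°

The strike is S50°E and the section trends N10°W; the acute angle between them is β = 40°.
tan α = tan 71° × sin 40° = 2.9042 × 0.6428 = 1.8668
α = arctan(1.8668) = 61.82°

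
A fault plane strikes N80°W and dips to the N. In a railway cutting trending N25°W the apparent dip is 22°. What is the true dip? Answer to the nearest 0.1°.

β = acute angle between strike N80°W and section N25°W = 55°.
tan(true dip) = tan 22° / sin 55° = 0.4932
δ = arctan(0.4932) = 26.25°

26.3°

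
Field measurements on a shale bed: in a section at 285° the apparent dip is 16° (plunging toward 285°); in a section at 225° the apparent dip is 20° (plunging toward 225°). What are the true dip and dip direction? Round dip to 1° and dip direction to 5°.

true dip 21°, dip direction 245°

The two traces are lines in the plane: v₁ = (sin 285°·cos 16°, cos 285°·cos 16°, −sin 16°), v₂ = (sin 225°·cos 20°, cos 225°·cos 20°, −sin 20°).
Cross product v₁ × v₂ gives the pole to the plane: n ∝ (-0.268, -0.134, 0.782).
True dip = arccos(n_z / |n|) = arccos(0.9337) = 21.0°.
Dip direction = atan2(-0.268, -0.134) = 243° (azimuth of n's horizontal projection).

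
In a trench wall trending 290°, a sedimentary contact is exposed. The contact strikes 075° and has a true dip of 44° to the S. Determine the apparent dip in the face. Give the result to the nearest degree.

29°

The section lies 35° from the strike.
tan(apparent dip) = tan 44° · sin 35° = 0.5539
α = arctan(0.5539) = 28.98°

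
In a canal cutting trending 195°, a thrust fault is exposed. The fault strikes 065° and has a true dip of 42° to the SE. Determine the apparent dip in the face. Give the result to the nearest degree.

The strike is 065° and the section trends 195°; the acute angle between them is β = 50°.
tan α = tan 42° × sin 50° = 0.9004 × 0.7660 = 0.6897
α = arctan(0.6897) = 34.60°

35°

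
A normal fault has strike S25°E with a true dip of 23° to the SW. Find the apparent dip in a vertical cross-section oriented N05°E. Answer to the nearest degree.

The strike is S25°E and the section trends N05°E; the acute angle between them is β = 30°.
tan α = tan 23° × sin 30° = 0.4245 × 0.5000 = 0.2122
α = arctan(0.2122) = 11.98°

12°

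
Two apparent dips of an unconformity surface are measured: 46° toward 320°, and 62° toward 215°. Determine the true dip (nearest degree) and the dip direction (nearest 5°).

true dip 68°, dip direction 255°

Represent each trace as a vector plunging at its apparent dip toward its trend (east-north-up frame): v₁ = (-0.447, 0.532, -0.719), v₂ = (-0.269, -0.385, -0.883).
n = v₁ × v₂ = (-0.746, -0.201, 0.315) (taken with n_z > 0).
True dip = arccos(n_z / |n|) = arccos(0.3774) = 67.8°.
Dip direction = atan2(-0.746, -0.201) = 255° (azimuth of n's horizontal projection).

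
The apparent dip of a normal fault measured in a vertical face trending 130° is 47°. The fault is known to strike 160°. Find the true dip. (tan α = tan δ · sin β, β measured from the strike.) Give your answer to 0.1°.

The section is 30° from the strike.
tan(true dip) = tan 47° / sin 30° = 2.1447
δ = arctan(2.1447) = 65.00°

65.0°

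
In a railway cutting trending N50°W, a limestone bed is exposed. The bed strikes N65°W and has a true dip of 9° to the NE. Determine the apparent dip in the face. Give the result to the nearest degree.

2°

The section lies 15° from the strike.
tan(apparent dip) = tan 9° · sin 15° = 0.0410
α = arctan(0.0410) = 2.35°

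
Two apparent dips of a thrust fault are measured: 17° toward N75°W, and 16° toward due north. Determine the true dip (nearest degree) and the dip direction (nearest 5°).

true dip 20°, dip direction 320°

Represent each trace as a vector plunging at its apparent dip toward its trend (east-north-up frame): v₁ = (-0.924, 0.248, -0.292), v₂ = (0.000, 0.961, -0.276).
n = v₁ × v₂ = (-0.213, 0.255, 0.888) (taken with n_z > 0).
tan δ = √(n_x²+n_y²)/n_z = 0.332/0.888, so δ = 20.5°.
Dip direction = azimuth of (n_x, n_y) = atan2(-0.213, 0.255) = 320°.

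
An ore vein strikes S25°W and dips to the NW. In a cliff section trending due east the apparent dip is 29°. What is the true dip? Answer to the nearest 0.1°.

31.5°

β = acute angle between strike S25°W and section due east = 65°.
tan δ = tan α / sin β = tan 29° / sin 65° = 0.5543 / 0.9063 = 0.6116
δ = arctan(0.6116) = 31.45°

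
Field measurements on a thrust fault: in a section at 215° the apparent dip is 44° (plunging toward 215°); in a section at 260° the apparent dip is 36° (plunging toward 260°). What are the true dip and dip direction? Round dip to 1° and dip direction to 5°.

Each apparent-dip line lies in the plane. As unit vectors (x east, y north, z up), v₁ plunges 44°→215° and v₂ plunges 36°→260°.
Cross product v₁ × v₂ gives the pole to the plane: n ∝ (-0.249, -0.311, 0.412).
True dip = arccos(n_z / |n|) = arccos(0.7186) = 44.1°.
Dip direction = atan2(-0.249, -0.311) = 219° (azimuth of n's horizontal projection).

true dip 44°, dip direction 220°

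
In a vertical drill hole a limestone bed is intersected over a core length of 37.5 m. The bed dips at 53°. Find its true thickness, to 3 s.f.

22.6 m

True thickness t = h · cos(dip) = 37.5 × cos 53°
t = 37.5 × 0.6018 = 22.568 m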